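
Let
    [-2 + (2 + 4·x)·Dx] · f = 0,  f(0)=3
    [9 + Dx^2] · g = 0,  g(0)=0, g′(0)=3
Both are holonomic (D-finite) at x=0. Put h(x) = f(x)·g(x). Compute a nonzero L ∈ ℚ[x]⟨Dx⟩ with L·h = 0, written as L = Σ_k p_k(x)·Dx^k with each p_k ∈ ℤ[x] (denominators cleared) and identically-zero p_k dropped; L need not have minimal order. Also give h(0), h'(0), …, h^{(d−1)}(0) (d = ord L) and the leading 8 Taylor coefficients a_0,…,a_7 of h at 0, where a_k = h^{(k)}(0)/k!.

f: a_k = 3, 3, -3/2, 3/2, -15/8, 21/8, -63/16, 99/16, …
g: a_k = 0, 3, 0, -9/2, 0, 81/40, 0, -243/560, …
Sym-product of L_f,L_g gives L₀ (≤ ord 2).
L = (12 + 36·x + 36·x^2) + (-2 - 4·x)·Dx + (1 + 4·x + 4·x^2)·Dx^2  (order 2).
h: a_k = 0, 9, 9, -18, -9, 36/5, 36/5, -54/7, …
ICs: h(0) = 0, h′(0) = 9.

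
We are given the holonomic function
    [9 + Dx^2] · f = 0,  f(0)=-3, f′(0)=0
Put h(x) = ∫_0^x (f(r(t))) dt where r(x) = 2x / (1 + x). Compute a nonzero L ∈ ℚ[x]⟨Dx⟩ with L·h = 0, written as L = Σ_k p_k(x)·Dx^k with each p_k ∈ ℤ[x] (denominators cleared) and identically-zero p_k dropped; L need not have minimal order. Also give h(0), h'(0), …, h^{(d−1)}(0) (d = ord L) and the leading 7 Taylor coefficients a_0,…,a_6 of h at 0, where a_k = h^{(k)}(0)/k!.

f: a_k = -3, 0, 27/2, 0, -81/8, 0, 243/80, …
L₀ from L_f via x↦r, Dx↦r'^{-1}Dx.
Integrate: L := L₀·Dx.
L = 36·Dx + (2 + 6·x + 6·x^2 + 2·x^3)·Dx^2 + (1 + 4·x + 6·x^2 + 4·x^3 + x^4)·Dx^3  (order 3).
h: a_k = 0, -3, 0, 18, -27, 0, 72, …
ICs: h(0) = 0, h′(0) = -3, h′′(0) = 0.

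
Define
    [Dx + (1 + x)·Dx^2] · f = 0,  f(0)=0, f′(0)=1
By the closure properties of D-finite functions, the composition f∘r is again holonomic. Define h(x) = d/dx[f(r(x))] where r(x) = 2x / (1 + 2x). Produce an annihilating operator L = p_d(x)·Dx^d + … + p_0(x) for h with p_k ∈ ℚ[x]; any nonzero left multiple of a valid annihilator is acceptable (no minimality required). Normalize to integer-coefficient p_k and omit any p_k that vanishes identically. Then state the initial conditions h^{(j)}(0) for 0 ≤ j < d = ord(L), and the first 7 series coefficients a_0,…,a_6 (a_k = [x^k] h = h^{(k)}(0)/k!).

f: a_k = 0, 1, -1/2, 1/3, -1/4, 1/5, -1/6, …
f∘r: x↦r, Dx↦Dx/r' in L_f ⇒ L₀.
h=h₀': d/dx-closure on L₀ ⇒ L.
L = (6 + 16·x) + (1 + 6·x + 8·x^2)·Dx  (order 1).
h: a_k = 2, -12, 56, -240, 992, -4032, 16256, …
ICs: h(0) = 2.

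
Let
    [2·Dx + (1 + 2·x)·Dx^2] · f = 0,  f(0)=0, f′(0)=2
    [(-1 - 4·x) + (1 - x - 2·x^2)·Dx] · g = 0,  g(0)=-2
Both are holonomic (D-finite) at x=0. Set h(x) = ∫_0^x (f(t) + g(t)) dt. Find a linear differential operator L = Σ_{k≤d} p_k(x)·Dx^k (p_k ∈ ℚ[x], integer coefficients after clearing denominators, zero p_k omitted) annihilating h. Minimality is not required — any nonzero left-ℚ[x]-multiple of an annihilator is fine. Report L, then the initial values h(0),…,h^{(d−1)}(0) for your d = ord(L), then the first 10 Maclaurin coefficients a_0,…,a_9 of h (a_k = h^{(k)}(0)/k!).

L = (-54 - 228·x - 432·x^2 - 288·x^3 - 192·x^4)·Dx^2 + (-11 - 124·x - 464·x^2 - 704·x^3 - 592·x^4 - 320·x^5)·Dx^3 + (4 + 19·x + 17·x^2 - 42·x^3 - 116·x^4 - 136·x^5 - 64·x^6)·Dx^4  (order 4).
h: a_k = 0, -2, 0, -8/3, -11/6, -26/5, -89/15, -290/21, -531/28, -374/9, …
ICs: h(0) = 0, h′(0) = -2, h′′(0) = 0, h′′′(0) = -16.

f: a_k = 0, 2, -2, 8/3, -4, 32/5, -32/3, 128/7, -32, 512/9, …
g: a_k = -2, -2, -6, -10, -22, -42, -86, -170, -342, -682, …
Sum ⇒ L₀ = lclm(L_f,L_g) in ℚ(x)⟨Dx⟩.
h=∫h₀ ⇒ L = L₀·Dx.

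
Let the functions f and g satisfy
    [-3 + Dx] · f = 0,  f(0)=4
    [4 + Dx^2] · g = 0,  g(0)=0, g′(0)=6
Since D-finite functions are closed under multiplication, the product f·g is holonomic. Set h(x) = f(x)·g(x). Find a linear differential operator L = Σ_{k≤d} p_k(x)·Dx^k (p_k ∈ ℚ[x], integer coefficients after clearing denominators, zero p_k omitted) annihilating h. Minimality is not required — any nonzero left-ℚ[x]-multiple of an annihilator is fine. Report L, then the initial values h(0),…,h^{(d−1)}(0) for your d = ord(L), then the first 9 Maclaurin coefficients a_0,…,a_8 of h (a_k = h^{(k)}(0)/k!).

L = 13 - 6·Dx + Dx^2  (order 2).
h: a_k = 0, 24, 72, 92, 60, 61/5, -69/5, -3277/210, -17/2, …
ICs: h(0) = 0, h′(0) = 24.

f: a_k = 4, 12, 18, 18, 27/2, 81/10, 81/20, 243/140, 729/1120, …
g: a_k = 0, 6, 0, -4, 0, 4/5, 0, -8/105, 0, …
h₀=f·g: eliminate ⇒ L₀, order ≤ 1·2.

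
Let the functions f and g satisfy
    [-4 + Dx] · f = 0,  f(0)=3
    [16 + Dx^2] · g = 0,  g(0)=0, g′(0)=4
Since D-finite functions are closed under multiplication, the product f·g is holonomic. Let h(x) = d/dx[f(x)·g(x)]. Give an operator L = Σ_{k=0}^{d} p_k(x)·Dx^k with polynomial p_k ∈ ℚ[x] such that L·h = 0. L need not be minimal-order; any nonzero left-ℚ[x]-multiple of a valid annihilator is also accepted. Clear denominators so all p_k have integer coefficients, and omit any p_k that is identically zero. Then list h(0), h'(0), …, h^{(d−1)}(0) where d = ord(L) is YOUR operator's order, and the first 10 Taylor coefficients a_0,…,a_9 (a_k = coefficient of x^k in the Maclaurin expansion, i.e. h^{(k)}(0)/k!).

L = 32 - 8·Dx + Dx^2  (order 2).
h: a_k = 12, 96, 192, 0, -512, -4096/5, -8192/15, 0, 32768/105, 262144/945, …
ICs: h(0) = 12, h′(0) = 96.

f: a_k = 3, 12, 24, 32, 32, 128/5, 256/15, 1024/105, 512/105, 2048/945, …
g: a_k = 0, 4, 0, -32/3, 0, 128/15, 0, -1024/315, 0, 2048/2835, …
Product ⇒ symmetric product L₀, ord ≤ 2.
h₀' ⇒ L via d/dx closure of L₀.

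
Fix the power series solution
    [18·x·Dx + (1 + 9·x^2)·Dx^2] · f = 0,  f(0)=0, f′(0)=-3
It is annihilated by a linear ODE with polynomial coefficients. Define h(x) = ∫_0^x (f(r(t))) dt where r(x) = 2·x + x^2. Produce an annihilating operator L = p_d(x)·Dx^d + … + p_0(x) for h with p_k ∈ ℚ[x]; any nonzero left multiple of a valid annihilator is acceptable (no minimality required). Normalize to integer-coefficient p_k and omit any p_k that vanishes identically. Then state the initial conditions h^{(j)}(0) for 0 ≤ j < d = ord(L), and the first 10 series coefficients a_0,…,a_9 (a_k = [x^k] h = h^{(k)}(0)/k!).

f: a_k = 0, -3, 0, 9, 0, -243/5, 0, 2187/7, 0, -2187, …
Change of var in L_f (x↦r) gives L₀.
h=∫h₀ ⇒ L = L₀·Dx.
L = (-1 + 72·x + 144·x^2 + 108·x^3 + 27·x^4)·Dx^2 + (1 + x + 36·x^2 + 72·x^3 + 45·x^4 + 9·x^5)·Dx^3  (order 3).
h: a_k = 0, 0, -3, -1, 18, 108/5, -1251/5, -3879/7, 31590/7, 15336, …
ICs: h(0) = 0, h′(0) = 0, h′′(0) = -6.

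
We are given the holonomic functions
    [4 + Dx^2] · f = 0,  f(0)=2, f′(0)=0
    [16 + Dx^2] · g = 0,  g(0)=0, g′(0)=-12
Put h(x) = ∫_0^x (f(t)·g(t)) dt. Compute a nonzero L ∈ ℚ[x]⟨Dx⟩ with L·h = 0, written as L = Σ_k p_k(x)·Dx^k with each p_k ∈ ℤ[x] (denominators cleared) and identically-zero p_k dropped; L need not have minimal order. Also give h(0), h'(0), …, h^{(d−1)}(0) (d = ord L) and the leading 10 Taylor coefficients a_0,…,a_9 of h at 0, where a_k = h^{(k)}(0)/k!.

f: a_k = 2, 0, -4, 0, 4/3, 0, -8/45, 0, 4/315, 0, …
g: a_k = 0, -12, 0, 32, 0, -128/5, 0, 1024/105, 0, -2048/945, …
Sym-product of L_f,L_g gives L₀ (≤ ord 4).
h=∫₀ˣh₀: take L = L₀·Dx.
L = 144·Dx + 40·Dx^3 + Dx^5  (order 5).
h: a_k = 0, 0, -12, 0, 28, 0, -488/15, 0, 2188/105, 0, …
ICs: h(0) = 0, h′(0) = 0, h′′(0) = -24, h′′′(0) = 0, h′′′′(0) = 672.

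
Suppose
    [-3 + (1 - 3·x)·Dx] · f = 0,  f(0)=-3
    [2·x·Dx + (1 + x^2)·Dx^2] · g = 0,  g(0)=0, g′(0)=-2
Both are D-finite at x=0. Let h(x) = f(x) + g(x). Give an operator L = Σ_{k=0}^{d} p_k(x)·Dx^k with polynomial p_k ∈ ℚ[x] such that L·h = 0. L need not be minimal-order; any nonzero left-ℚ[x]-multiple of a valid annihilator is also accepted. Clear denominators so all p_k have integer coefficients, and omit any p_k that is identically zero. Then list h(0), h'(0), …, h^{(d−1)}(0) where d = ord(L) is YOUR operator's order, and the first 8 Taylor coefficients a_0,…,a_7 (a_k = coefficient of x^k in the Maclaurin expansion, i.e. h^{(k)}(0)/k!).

f: a_k = -3, -9, -27, -81, -243, -729, -2187, -6561, …
g: a_k = 0, -2, 0, 2/3, 0, -2/5, 0, 2/7, …
Weyl lclm of L_f,L_g ⇒ L₀ (ord ≤ 3).
L = (-6 + 72·x + 18·x^2)·Dx + (28 - 6·x + 60·x^2 + 18·x^3)·Dx^2 + (-3 + 8·x + 8·x^3 + 3·x^4)·Dx^3  (order 3).
h: a_k = -3, -11, -27, -241/3, -243, -3647/5, -2187, -45925/7, …
ICs: h(0) = -3, h′(0) = -11, h′′(0) = -54.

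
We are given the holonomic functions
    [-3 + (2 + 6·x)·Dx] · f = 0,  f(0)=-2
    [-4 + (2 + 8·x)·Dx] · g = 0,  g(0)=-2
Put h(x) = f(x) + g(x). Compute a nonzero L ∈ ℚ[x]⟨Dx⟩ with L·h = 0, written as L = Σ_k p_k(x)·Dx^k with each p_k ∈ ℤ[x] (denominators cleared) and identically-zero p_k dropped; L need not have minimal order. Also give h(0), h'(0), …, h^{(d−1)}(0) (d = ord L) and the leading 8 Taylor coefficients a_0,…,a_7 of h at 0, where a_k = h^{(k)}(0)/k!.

L = -6 + (7 + 24·x)·Dx + (2 + 14·x + 24·x^2)·Dx^2  (order 2).
h: a_k = -4, -7, 25/4, -91/8, 1685/64, -8869/128, 101325/512, -612843/1024, …
ICs: h(0) = -4, h′(0) = -7.

f: a_k = -2, -3, 9/4, -27/8, 405/64, -1701/128, 15309/512, -72171/1024, …
g: a_k = -2, -4, 4, -8, 20, -56, 168, -528, …
L₀ := lclm(L_f,L_g); ord L₀ ≤ 1+1.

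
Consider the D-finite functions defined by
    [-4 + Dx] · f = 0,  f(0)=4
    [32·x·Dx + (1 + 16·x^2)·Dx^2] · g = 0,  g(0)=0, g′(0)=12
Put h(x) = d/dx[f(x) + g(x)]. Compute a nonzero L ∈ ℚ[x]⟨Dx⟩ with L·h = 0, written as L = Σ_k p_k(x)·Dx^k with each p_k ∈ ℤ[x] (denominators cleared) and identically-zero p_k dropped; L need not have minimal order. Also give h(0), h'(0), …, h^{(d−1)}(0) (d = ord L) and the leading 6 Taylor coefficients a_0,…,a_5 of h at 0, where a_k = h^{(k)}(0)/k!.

f: a_k = 4, 16, 32, 128/3, 128/3, 512/15, …
g: a_k = 0, 12, 0, -64, 0, 3072/5, …
Sum ⇒ L₀ = lclm(L_f,L_g) in ℚ(x)⟨Dx⟩.
Differentiate: ansatz ord ≤ ord L₀ ⇒ L.
L = (32 - 256·x - 512·x^2) + (-12 + 48·x + 64·x^2 - 256·x^3)·Dx + (1 + 4·x + 16·x^2 + 64·x^3)·Dx^2  (order 2).
h: a_k = 28, 64, -64, 512/3, 9728/3, 2048/15, …
ICs: h(0) = 28, h′(0) = 64.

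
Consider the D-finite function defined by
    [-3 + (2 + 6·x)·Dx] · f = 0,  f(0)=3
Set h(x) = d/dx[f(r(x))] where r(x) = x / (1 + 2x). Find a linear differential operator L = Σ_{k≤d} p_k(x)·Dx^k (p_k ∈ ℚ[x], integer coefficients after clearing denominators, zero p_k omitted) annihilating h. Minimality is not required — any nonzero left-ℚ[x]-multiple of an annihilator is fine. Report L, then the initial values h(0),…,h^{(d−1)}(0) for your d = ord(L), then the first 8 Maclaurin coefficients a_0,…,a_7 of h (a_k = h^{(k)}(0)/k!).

L = (-11 - 40·x) + (-2 - 14·x - 20·x^2)·Dx  (order 1).
h: a_k = 9/2, -99/4, 1755/16, -14895/32, 508635/256, -4432509/512, 78986943/2048, -717364935/4096, …
ICs: h(0) = 9/2.

f: a_k = 3, 9/2, -27/8, 81/16, -1215/128, 5103/256, -45927/1024, 216513/2048, …
Substitute x→r, Dx→(1/r')Dx; clear ⇒ L₀.
h=h₀': d/dx-closure on L₀ ⇒ L.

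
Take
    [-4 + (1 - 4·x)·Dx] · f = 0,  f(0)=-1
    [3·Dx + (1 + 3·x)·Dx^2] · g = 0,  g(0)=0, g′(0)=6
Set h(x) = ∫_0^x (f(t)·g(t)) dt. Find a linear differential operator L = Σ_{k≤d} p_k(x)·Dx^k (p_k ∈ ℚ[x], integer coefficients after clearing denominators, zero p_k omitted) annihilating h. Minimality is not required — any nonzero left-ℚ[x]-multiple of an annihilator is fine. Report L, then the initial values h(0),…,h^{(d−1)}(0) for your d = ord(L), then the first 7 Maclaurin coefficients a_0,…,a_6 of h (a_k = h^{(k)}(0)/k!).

f: a_k = -1, -4, -16, -64, -256, -1024, -4096, …
g: a_k = 0, 6, -9, 18, -81/2, 486/5, -243, …
L₀ := L_f ⊗_s L_g (sym. prod.), ord ≤ 2.
Integrate: L := L₀·Dx.
L = 12·Dx + (5 + 36·x)·Dx^2 + (-1 + x + 12·x^2)·Dx^3  (order 3).
h: a_k = 0, 0, -3, -5, -39/2, -543/10, -986/5, …
ICs: h(0) = 0, h′(0) = 0, h′′(0) = -6.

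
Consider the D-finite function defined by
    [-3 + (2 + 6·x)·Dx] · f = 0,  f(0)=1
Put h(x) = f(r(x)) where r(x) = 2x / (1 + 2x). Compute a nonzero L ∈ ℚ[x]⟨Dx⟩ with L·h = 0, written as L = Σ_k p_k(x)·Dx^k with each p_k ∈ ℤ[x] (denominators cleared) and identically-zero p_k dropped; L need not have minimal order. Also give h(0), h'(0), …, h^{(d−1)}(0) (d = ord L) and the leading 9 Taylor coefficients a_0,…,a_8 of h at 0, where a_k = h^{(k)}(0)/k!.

f: a_k = 1, 3/2, -9/8, 27/16, -405/128, 1701/256, -15309/1024, 72171/2048, -2814669/32768, …
L₀ from L_f via x↦r, Dx↦r'^{-1}Dx.
L = -3 + (1 + 10·x + 16·x^2)·Dx  (order 1).
h: a_k = 1, 3, -21/2, 87/2, -1677/8, 9069/8, -106305/16, 658335/16, -33903165/128, …
ICs: h(0) = 1.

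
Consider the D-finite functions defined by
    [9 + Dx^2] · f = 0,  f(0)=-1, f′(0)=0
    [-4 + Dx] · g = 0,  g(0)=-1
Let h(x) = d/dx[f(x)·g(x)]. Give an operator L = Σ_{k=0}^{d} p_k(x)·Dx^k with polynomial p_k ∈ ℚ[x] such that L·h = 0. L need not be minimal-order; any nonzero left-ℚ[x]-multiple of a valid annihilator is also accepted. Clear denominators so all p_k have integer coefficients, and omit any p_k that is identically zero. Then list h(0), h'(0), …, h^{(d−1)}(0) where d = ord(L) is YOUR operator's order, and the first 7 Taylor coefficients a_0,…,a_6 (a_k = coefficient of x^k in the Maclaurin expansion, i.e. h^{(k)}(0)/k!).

f: a_k = -1, 0, 9/2, 0, -27/8, 0, 81/80, …
g: a_k = -1, -4, -8, -32/3, -32/3, -128/15, -256/45, …
Product ⇒ symmetric product L₀, ord ≤ 2.
h₀' ⇒ L via d/dx closure of L₀.
L = 25 - 8·Dx + Dx^2  (order 2).
h: a_k = 4, 7, -22, -527/6, -779/6, -11753/120, -4031/180, …
ICs: h(0) = 4, h′(0) = 7.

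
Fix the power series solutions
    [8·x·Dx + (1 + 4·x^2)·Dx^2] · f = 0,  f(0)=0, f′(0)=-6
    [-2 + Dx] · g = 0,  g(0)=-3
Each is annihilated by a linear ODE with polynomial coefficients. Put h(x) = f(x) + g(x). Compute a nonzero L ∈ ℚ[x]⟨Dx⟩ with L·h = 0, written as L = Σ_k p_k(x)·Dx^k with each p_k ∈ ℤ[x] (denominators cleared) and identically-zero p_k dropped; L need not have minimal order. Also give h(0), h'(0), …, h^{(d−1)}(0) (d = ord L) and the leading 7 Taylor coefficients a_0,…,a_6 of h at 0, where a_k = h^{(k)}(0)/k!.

f: a_k = 0, -6, 0, 8, 0, -96/5, 0, …
g: a_k = -3, -6, -6, -4, -2, -4/5, -4/15, …
f+g: L₀ = lclm(L_f,L_g), ord ≤ 2+1.
L = (8 - 32·x - 32·x^2)·Dx + (-6 + 12·x + 8·x^2 - 16·x^3)·Dx^2 + (1 + 2·x + 4·x^2 + 8·x^3)·Dx^3  (order 3).
h: a_k = -3, -12, -6, 4, -2, -20, -4/15, …
ICs: h(0) = -3, h′(0) = -12, h′′(0) = -12.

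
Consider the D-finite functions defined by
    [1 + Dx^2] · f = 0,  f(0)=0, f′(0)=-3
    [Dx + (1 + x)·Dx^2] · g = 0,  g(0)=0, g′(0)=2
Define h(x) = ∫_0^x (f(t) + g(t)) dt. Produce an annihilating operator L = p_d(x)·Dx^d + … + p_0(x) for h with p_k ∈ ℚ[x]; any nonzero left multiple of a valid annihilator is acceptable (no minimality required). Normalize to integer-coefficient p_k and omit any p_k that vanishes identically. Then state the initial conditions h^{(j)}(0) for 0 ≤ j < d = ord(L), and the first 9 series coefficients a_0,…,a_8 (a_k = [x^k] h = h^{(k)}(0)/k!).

L = (7 + 2·x + x^2)·Dx^2 + (3 + 5·x + 3·x^2 + x^3)·Dx^3 + (7 + 2·x + x^2)·Dx^4 + (3 + 5·x + 3·x^2 + x^3)·Dx^5  (order 5).
h: a_k = 0, 0, -1/2, -1/3, 7/24, -1/10, 1/16, -1/21, 481/13440, …
ICs: h(0) = 0, h′(0) = 0, h′′(0) = -1, h′′′(0) = -2, h′′′′(0) = 7.

f: a_k = 0, -3, 0, 1/2, 0, -1/40, 0, 1/1680, 0, …
g: a_k = 0, 2, -1, 2/3, -1/2, 2/5, -1/3, 2/7, -1/4, …
Sum ⇒ L₀ = lclm(L_f,L_g) in ℚ(x)⟨Dx⟩.
h=∫₀ˣh₀: take L = L₀·Dx.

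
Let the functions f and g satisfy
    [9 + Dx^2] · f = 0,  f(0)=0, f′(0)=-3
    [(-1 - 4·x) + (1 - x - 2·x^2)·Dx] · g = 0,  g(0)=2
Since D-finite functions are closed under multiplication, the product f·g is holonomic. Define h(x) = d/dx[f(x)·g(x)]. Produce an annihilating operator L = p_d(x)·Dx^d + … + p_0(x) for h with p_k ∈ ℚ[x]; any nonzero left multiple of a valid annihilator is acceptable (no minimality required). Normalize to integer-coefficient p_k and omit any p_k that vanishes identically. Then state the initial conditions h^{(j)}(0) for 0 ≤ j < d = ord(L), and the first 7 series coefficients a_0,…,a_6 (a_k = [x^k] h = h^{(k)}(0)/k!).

f: a_k = 0, -3, 0, 9/2, 0, -81/40, 0, …
g: a_k = 2, 2, 6, 10, 22, 42, 86, …
Sym-product of L_f,L_g gives L₀ (≤ ord 2).
Derive L from L₀ (diff closure).
L = (-33 - 162·x - 243·x^2 + 324·x^3 + 324·x^4) + (-6 - 6·x + 108·x^2 + 144·x^3)·Dx + (5 - 14·x - 19·x^2 + 36·x^3 + 36·x^4)·Dx^2  (order 2).
h: a_k = -6, -12, -27, -84, -861/4, -5103/10, -47679/40, …
ICs: h(0) = -6, h′(0) = -12.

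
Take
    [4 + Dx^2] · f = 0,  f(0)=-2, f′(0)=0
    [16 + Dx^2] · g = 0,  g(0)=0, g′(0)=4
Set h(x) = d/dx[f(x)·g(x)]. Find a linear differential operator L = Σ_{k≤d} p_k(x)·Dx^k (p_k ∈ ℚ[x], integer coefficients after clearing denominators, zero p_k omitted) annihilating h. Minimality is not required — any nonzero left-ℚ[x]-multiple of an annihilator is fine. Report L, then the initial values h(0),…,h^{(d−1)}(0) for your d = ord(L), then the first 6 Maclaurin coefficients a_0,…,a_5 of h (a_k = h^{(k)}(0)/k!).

L = 144 + 40·Dx^2 + Dx^4  (order 4).
h: a_k = -8, 0, 112, 0, -976/3, 0, …
ICs: h(0) = -8, h′(0) = 0, h′′(0) = 224, h′′′(0) = 0.

f: a_k = -2, 0, 4, 0, -4/3, 0, …
g: a_k = 0, 4, 0, -32/3, 0, 128/15, …
L₀ := L_f ⊗_s L_g (sym. prod.), ord ≤ 4.
h=h₀': d/dx-closure on L₀ ⇒ L.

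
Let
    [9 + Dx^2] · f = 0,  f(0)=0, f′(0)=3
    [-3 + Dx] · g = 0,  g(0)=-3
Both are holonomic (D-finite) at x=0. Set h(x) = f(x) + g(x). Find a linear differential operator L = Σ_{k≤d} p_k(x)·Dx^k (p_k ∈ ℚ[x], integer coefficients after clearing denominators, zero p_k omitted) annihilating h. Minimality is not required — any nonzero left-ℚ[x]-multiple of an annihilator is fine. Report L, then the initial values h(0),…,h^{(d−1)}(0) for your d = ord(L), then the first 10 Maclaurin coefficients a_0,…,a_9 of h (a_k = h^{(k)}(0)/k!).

f: a_k = 0, 3, 0, -9/2, 0, 81/40, 0, -243/560, 0, 243/4480, …
g: a_k = -3, -9, -27/2, -27/2, -81/8, -243/40, -243/80, -729/560, -2187/4480, -729/4480, …
Weyl lclm of L_f,L_g ⇒ L₀ (ord ≤ 3).
L = -27 + 9·Dx - 3·Dx^2 + Dx^3  (order 3).
h: a_k = -3, -6, -27/2, -18, -81/8, -81/20, -243/80, -243/140, -2187/4480, -243/2240, …
ICs: h(0) = -3, h′(0) = -6, h′′(0) = -27.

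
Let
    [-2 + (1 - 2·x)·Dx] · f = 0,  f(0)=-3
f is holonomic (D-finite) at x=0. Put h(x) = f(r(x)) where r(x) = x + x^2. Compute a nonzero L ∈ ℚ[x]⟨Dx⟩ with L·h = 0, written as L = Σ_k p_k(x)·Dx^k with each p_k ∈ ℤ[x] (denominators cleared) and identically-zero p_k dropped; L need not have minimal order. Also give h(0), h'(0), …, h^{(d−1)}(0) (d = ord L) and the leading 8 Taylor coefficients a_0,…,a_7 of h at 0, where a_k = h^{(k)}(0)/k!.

f: a_k = -3, -6, -12, -24, -48, -96, -192, -384, …
h₀=f(r): pull back L_f along r ⇒ L₀.
L = (2 + 4·x) + (-1 + 2·x + 2·x^2)·Dx  (order 1).
h: a_k = -3, -6, -18, -48, -132, -360, -984, -2688, …
ICs: h(0) = -3.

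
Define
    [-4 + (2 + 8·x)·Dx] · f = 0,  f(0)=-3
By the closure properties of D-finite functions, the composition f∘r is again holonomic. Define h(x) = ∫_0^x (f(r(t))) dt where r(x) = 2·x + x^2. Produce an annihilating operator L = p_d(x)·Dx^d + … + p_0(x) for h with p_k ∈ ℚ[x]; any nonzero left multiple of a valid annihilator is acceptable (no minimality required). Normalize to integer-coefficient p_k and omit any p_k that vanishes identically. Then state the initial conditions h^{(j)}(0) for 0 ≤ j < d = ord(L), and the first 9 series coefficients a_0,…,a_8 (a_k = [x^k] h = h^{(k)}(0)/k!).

f: a_k = -3, -6, 6, -12, 30, -84, 252, -792, 2574, …
f∘r: x↦r, Dx↦Dx/r' in L_f ⇒ L₀.
∫: right-multiply L₀ by Dx.
L = (-4 - 4·x)·Dx + (1 + 8·x + 4·x^2)·Dx^2  (order 2).
h: a_k = 0, -3, -6, 6, -18, 342/5, -300, 10116/7, -7434, …
ICs: h(0) = 0, h′(0) = -3.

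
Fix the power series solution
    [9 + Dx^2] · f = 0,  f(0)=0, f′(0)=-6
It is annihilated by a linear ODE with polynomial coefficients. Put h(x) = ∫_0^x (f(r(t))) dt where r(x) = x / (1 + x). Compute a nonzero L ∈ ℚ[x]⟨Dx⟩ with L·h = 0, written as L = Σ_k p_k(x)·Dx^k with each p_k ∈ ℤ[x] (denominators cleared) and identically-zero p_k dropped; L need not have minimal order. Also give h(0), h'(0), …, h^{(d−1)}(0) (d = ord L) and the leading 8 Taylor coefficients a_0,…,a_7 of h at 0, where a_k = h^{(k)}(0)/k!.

L = 9·Dx + (2 + 6·x + 6·x^2 + 2·x^3)·Dx^2 + (1 + 4·x + 6·x^2 + 4·x^3 + x^4)·Dx^3  (order 3).
h: a_k = 0, 0, -3, 2, 3/4, -21/5, 293/40, -255/28, …
ICs: h(0) = 0, h′(0) = 0, h′′(0) = -6.

f: a_k = 0, -6, 0, 9, 0, -81/20, 0, 243/280, …
h₀=f(r): pull back L_f along r ⇒ L₀.
∫: right-multiply L₀ by Dx.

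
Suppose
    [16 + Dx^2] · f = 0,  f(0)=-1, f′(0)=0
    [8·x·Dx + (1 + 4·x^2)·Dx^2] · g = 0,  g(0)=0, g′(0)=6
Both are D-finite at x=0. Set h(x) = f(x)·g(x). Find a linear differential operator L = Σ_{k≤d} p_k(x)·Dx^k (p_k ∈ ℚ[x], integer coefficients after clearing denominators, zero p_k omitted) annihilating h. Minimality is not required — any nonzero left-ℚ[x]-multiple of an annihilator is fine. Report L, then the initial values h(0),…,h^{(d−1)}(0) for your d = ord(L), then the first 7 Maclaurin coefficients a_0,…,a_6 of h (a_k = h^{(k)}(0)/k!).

L = (2560 + 29696·x^2 + 118784·x^4 + 262144·x^6 + 262144·x^8) + (1536·x + 14336·x^3 + 49152·x^5 + 65536·x^7)·Dx + (240 + 3008·x^2 + 13824·x^4 + 32768·x^6 + 32768·x^8)·Dx^2 + (96·x + 896·x^3 + 3072·x^5 + 4096·x^7)·Dx^3 + (5 + 72·x^2 + 400·x^4 + 1024·x^6 + 1024·x^8)·Dx^4  (order 4).
h: a_k = 0, -6, 0, 56, 0, -736/5, 0, …
ICs: h(0) = 0, h′(0) = -6, h′′(0) = 0, h′′′(0) = 336.

f: a_k = -1, 0, 8, 0, -32/3, 0, 256/45, …
g: a_k = 0, 6, 0, -8, 0, 96/5, 0, …
L₀ := L_f ⊗_s L_g (sym. prod.), ord ≤ 4.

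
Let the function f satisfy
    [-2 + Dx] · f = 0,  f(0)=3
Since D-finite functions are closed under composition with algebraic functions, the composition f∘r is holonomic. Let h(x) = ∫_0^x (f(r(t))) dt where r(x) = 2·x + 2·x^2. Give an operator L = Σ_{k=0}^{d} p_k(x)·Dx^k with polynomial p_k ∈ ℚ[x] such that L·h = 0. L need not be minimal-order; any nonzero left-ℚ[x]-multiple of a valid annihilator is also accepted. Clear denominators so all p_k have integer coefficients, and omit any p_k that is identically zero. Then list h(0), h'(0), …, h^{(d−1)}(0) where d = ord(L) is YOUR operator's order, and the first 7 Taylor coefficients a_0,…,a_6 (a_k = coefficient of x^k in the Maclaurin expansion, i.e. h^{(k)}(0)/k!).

f: a_k = 3, 6, 6, 4, 2, 4/5, 4/15, …
f∘r: x↦r, Dx↦Dx/r' in L_f ⇒ L₀.
∫: right-multiply L₀ by Dx.
L = (-4 - 8·x)·Dx + Dx^2  (order 2).
h: a_k = 0, 3, 6, 12, 20, 152/5, 208/5, …
ICs: h(0) = 0, h′(0) = 3.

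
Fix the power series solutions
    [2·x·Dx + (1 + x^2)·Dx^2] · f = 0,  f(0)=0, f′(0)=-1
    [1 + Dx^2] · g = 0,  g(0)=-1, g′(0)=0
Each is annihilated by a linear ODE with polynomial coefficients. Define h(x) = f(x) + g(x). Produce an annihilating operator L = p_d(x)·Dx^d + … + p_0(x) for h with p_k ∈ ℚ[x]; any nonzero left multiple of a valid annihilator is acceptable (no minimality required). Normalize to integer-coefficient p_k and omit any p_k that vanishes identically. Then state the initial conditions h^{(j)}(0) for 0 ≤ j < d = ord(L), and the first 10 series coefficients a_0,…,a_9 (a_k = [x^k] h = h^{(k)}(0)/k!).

f: a_k = 0, -1, 0, 1/3, 0, -1/5, 0, 1/7, 0, -1/9, …
g: a_k = -1, 0, 1/2, 0, -1/24, 0, 1/720, 0, -1/40320, 0, …
Weyl lclm of L_f,L_g ⇒ L₀ (ord ≤ 4).
L = (-22·x + 28·x^3 + 2·x^5)·Dx + (-1 + 7·x^2 + 9·x^4 + x^6)·Dx^2 + (-22·x + 28·x^3 + 2·x^5)·Dx^3 + (-1 + 7·x^2 + 9·x^4 + x^6)·Dx^4  (order 4).
h: a_k = -1, -1, 1/2, 1/3, -1/24, -1/5, 1/720, 1/7, -1/40320, -1/9, …
ICs: h(0) = -1, h′(0) = -1, h′′(0) = 1, h′′′(0) = 2.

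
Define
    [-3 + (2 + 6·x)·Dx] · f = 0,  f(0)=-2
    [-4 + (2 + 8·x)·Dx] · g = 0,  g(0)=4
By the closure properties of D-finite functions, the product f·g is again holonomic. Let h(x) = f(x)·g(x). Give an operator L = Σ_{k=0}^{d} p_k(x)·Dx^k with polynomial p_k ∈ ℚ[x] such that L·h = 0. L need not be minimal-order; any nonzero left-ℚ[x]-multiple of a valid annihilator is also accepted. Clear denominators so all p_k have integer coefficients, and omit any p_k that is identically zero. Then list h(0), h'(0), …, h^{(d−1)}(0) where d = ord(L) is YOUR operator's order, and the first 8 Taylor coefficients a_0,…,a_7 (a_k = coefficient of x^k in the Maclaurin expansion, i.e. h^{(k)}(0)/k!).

f: a_k = -2, -3, 9/4, -27/8, 405/64, -1701/128, 15309/512, -72171/1024, …
g: a_k = 4, 8, -8, 16, -40, 112, -336, 1056, …
h₀=f·g: eliminate ⇒ L₀, order ≤ 1·1.
L = (-7 - 24·x) + (2 + 14·x + 24·x^2)·Dx  (order 1).
h: a_k = -8, -28, 1, -7/2, 197/16, -1393/32, 19797/128, -141351/256, …
ICs: h(0) = -8.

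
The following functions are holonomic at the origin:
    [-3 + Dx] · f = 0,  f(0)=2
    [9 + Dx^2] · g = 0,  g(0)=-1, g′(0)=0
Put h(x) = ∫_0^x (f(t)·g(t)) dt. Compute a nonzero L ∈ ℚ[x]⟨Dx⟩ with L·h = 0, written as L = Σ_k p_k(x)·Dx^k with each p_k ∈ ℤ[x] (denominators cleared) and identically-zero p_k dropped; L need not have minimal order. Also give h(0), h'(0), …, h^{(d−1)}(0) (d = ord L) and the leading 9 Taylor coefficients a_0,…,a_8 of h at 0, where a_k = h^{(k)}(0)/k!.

f: a_k = 2, 6, 9, 9, 27/4, 81/20, 81/40, 243/280, 729/2240, …
g: a_k = -1, 0, 9/2, 0, -27/8, 0, 81/80, 0, -729/4480, …
Sym-product of L_f,L_g gives L₀ (≤ ord 2).
h=∫₀ˣh₀: take L = L₀·Dx.
L = 18·Dx - 6·Dx^2 + Dx^3  (order 3).
h: a_k = 0, -2, -3, 0, 9/2, 27/5, 27/10, 0, -243/280, …
ICs: h(0) = 0, h′(0) = -2, h′′(0) = -6.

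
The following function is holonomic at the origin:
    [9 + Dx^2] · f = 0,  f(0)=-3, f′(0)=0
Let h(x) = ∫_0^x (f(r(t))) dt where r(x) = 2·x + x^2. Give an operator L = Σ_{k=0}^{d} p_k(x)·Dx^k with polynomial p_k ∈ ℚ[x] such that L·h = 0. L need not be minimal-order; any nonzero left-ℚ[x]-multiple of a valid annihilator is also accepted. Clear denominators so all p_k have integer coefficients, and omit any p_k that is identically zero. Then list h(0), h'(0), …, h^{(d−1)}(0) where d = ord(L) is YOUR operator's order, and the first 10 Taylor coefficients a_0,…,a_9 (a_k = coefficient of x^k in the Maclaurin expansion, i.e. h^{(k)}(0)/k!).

f: a_k = -3, 0, 27/2, 0, -81/8, 0, 243/80, 0, -2187/4480, 0, …
Substitute x→r, Dx→(1/r')Dx; clear ⇒ L₀.
∫: right-multiply L₀ by Dx.
L = (36 + 108·x + 108·x^2 + 36·x^3)·Dx - Dx^2 + (1 + x)·Dx^3  (order 3).
h: a_k = 0, -3, 0, 18, 27/2, -297/10, -54, -243/35, 2511/40, 18477/280, …
ICs: h(0) = 0, h′(0) = -3, h′′(0) = 0.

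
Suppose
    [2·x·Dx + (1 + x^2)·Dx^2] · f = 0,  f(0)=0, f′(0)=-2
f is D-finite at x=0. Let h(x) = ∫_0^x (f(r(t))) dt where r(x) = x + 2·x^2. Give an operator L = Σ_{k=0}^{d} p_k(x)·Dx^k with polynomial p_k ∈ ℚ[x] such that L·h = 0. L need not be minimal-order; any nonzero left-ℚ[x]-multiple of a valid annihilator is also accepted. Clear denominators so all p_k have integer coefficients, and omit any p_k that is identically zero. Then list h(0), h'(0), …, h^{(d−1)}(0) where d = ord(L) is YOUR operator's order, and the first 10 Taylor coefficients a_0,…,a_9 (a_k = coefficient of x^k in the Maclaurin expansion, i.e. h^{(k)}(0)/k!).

L = (-4 + 2·x + 16·x^2 + 48·x^3 + 48·x^4)·Dx^2 + (1 + 4·x + x^2 + 8·x^3 + 20·x^4 + 16·x^5)·Dx^3  (order 3).
h: a_k = 0, 0, -1, -4/3, 1/6, 4/5, 19/15, 4/21, -55/28, -28/9, …
ICs: h(0) = 0, h′(0) = 0, h′′(0) = -2.

f: a_k = 0, -2, 0, 2/3, 0, -2/5, 0, 2/7, 0, -2/9, …
h₀=f(r): pull back L_f along r ⇒ L₀.
∫: right-multiply L₀ by Dx.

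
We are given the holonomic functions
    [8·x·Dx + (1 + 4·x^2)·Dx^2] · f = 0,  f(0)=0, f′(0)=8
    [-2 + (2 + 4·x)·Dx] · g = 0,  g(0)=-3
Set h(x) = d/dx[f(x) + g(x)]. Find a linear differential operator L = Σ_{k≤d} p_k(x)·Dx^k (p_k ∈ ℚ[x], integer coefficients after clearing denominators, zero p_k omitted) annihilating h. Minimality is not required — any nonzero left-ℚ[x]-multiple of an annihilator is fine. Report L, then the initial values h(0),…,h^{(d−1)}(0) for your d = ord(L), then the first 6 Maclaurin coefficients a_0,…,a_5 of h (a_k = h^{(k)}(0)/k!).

f: a_k = 0, 8, 0, -32/3, 0, 128/5, …
g: a_k = -3, -3, 3/2, -3/2, 15/8, -21/8, …
L₀ := lclm(L_f,L_g); ord L₀ ≤ 2+1.
h₀' ⇒ L via d/dx closure of L₀.
L = (-8 - 40·x + 96·x^2 + 96·x^3) + (-11 - 32·x + 40·x^2 + 384·x^3 + 336·x^4)·Dx + (-1 + 6·x + 24·x^2 + 48·x^3 + 112·x^4 + 96·x^5)·Dx^2  (order 2).
h: a_k = 5, 3, -73/2, 15/2, 919/8, 189/8, …
ICs: h(0) = 5, h′(0) = 3.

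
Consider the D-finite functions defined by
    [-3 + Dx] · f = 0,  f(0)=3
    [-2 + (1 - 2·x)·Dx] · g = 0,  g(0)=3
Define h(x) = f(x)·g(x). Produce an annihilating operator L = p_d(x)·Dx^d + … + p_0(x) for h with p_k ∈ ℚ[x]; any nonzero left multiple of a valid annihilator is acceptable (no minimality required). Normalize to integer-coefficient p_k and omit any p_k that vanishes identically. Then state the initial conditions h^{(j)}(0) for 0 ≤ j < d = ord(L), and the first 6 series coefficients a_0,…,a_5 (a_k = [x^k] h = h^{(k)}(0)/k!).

f: a_k = 3, 9, 27/2, 27/2, 81/8, 243/40, …
g: a_k = 3, 6, 12, 24, 48, 96, …
f·g: L₀ = L_f ⊗_s L_g, ord ≤ 1·1.
L = (5 - 6·x) + (-1 + 2·x)·Dx  (order 1).
h: a_k = 9, 45, 261/2, 603/2, 5067/8, 51399/40, …
ICs: h(0) = 9.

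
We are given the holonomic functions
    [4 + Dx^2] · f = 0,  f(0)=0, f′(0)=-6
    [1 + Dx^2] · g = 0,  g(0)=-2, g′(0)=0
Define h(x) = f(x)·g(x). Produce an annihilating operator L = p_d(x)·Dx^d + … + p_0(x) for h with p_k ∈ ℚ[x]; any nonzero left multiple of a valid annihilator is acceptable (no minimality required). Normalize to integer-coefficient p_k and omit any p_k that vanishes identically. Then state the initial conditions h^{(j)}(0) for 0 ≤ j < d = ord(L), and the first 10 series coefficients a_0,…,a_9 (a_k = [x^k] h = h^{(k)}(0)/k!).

f: a_k = 0, -6, 0, 4, 0, -4/5, 0, 8/105, 0, -4/945, …
g: a_k = -2, 0, 1, 0, -1/12, 0, 1/360, 0, -1/20160, 0, …
Product ⇒ symmetric product L₀, ord ≤ 4.
L = 9 + 10·Dx^2 + Dx^4  (order 4).
h: a_k = 0, 12, 0, -14, 0, 61/10, 0, -547/420, 0, 703/4320, …
ICs: h(0) = 0, h′(0) = 12, h′′(0) = 0, h′′′(0) = -84.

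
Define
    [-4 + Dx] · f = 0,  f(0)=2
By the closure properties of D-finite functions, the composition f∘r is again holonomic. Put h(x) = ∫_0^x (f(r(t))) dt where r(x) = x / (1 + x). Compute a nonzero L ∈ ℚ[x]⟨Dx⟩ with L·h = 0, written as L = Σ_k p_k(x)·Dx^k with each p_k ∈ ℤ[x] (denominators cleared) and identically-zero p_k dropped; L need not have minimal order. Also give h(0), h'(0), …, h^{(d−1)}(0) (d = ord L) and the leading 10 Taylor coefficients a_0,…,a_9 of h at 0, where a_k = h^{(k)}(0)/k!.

f: a_k = 2, 8, 16, 64/3, 64/3, 256/15, 512/45, 2048/315, 1024/315, 4096/2835, …
Change of var in L_f (x↦r) gives L₀.
Integrate: L := L₀·Dx.
L = -4·Dx + (1 + 2·x + x^2)·Dx^2  (order 2).
h: a_k = 0, 2, 4, 8/3, -2/3, -8/15, 28/45, -88/315, -17/315, 632/2835, …
ICs: h(0) = 0, h′(0) = 2.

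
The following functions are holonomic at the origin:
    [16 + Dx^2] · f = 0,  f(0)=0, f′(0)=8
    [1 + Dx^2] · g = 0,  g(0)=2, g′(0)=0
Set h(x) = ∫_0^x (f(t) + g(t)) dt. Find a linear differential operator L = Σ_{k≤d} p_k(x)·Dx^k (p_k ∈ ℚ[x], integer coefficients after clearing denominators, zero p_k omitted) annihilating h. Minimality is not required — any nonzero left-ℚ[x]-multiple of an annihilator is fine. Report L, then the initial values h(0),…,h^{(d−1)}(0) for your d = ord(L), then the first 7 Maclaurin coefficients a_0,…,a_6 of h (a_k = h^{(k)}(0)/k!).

L = 16·Dx + 17·Dx^3 + Dx^5  (order 5).
h: a_k = 0, 2, 4, -1/3, -16/3, 1/60, 128/45, …
ICs: h(0) = 0, h′(0) = 2, h′′(0) = 8, h′′′(0) = -2, h′′′′(0) = -128.

f: a_k = 0, 8, 0, -64/3, 0, 256/15, 0, …
g: a_k = 2, 0, -1, 0, 1/12, 0, -1/360, …
L₀ := lclm(L_f,L_g); ord L₀ ≤ 2+2.
h=∫₀ˣh₀: take L = L₀·Dx.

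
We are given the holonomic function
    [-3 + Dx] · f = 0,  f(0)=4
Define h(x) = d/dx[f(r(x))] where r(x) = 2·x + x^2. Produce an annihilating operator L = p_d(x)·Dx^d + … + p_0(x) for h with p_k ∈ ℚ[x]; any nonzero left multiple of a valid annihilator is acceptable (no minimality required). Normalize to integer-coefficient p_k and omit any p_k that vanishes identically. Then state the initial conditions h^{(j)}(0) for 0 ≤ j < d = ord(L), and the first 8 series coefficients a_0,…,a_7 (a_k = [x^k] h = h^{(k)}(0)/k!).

L = (7 + 12·x + 6·x^2) + (-1 - x)·Dx  (order 1).
h: a_k = 24, 168, 648, 1800, 3996, 37476/5, 61452/5, 631044/35, …
ICs: h(0) = 24.

f: a_k = 4, 12, 18, 18, 27/2, 81/10, 81/20, 243/140, …
L₀ from L_f via x↦r, Dx↦r'^{-1}Dx.
Derive L from L₀ (diff closure).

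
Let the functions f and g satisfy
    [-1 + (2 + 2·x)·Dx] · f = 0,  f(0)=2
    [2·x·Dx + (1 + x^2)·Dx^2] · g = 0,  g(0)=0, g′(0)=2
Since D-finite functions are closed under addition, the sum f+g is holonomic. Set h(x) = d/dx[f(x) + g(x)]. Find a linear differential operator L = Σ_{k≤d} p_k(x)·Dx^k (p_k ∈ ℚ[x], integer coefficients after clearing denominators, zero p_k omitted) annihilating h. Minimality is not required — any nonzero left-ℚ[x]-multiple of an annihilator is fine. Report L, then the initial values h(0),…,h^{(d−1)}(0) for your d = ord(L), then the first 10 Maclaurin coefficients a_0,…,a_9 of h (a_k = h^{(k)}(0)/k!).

L = (-4 - 10·x + 12·x^2 + 6·x^3) + (-11 - 16·x + 10·x^2 + 48·x^3 + 21·x^4)·Dx + (-2 + 6·x + 12·x^2 + 12·x^3 + 14·x^4 + 6·x^5)·Dx^2  (order 2).
h: a_k = 3, -1/2, -13/8, -5/16, 291/128, -63/256, -1817/1024, -429/2048, 71971/32768, -12155/65536, …
ICs: h(0) = 3, h′(0) = -1/2.

f: a_k = 2, 1, -1/4, 1/8, -5/64, 7/128, -21/512, 33/1024, -429/16384, 715/32768, …
g: a_k = 0, 2, 0, -2/3, 0, 2/5, 0, -2/7, 0, 2/9, …
Weyl lclm of L_f,L_g ⇒ L₀ (ord ≤ 3).
Derive L from L₀ (diff closure).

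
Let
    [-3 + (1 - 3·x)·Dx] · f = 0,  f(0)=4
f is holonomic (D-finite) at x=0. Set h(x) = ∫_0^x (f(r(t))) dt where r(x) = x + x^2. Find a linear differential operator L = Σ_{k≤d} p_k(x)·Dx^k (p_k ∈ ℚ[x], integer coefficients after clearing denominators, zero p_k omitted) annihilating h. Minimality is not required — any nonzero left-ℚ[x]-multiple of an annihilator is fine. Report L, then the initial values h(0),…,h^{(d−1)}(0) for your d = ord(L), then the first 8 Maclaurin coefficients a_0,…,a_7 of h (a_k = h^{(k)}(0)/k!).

L = (3 + 6·x)·Dx + (-1 + 3·x + 3·x^2)·Dx^2  (order 2).
h: a_k = 0, 4, 6, 16, 45, 684/5, 432, 1404, …
ICs: h(0) = 0, h′(0) = 4.

f: a_k = 4, 12, 36, 108, 324, 972, 2916, 8748, …
L₀ from L_f via x↦r, Dx↦r'^{-1}Dx.
h=∫₀ˣh₀: take L = L₀·Dx.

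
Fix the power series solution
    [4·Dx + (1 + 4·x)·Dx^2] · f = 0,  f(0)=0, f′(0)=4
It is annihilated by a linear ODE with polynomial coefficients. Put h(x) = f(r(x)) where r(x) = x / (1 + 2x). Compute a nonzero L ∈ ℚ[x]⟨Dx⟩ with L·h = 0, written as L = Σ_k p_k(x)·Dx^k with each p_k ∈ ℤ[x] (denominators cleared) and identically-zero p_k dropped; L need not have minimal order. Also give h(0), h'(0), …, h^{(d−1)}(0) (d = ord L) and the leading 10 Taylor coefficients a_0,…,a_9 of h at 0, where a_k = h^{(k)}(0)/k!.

L = (8 + 24·x)·Dx + (1 + 8·x + 12·x^2)·Dx^2  (order 2).
h: a_k = 0, 4, -16, 208/3, -320, 7744/5, -23296/3, 279808/7, -209920, 10077184/9, …
ICs: h(0) = 0, h′(0) = 4.

f: a_k = 0, 4, -8, 64/3, -64, 1024/5, -2048/3, 16384/7, -8192, 262144/9, …
f∘r: x↦r, Dx↦Dx/r' in L_f ⇒ L₀.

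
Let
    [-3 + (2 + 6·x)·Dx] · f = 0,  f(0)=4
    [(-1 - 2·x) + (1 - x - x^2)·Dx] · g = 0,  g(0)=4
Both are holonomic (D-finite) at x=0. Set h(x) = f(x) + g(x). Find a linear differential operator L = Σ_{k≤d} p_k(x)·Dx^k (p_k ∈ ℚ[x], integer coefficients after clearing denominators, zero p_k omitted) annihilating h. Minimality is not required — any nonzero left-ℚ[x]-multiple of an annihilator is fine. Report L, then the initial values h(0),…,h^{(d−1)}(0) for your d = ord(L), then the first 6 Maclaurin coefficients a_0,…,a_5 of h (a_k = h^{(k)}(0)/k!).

f: a_k = 4, 6, -9/2, 27/4, -405/32, 1701/64, …
g: a_k = 4, 4, 8, 12, 20, 32, …
Sum ⇒ L₀ = lclm(L_f,L_g) in ℚ(x)⟨Dx⟩.
L = (33 + 117·x + 117·x^2 + 90·x^3) + (-25 - 102·x - 303·x^2 - 378·x^3 - 225·x^4)·Dx + (-2 + 22·x + 90·x^2 - 38·x^3 - 198·x^4 - 90·x^5)·Dx^2  (order 2).
h: a_k = 8, 10, 7/2, 75/4, 235/32, 3749/64, …
ICs: h(0) = 8, h′(0) = 10.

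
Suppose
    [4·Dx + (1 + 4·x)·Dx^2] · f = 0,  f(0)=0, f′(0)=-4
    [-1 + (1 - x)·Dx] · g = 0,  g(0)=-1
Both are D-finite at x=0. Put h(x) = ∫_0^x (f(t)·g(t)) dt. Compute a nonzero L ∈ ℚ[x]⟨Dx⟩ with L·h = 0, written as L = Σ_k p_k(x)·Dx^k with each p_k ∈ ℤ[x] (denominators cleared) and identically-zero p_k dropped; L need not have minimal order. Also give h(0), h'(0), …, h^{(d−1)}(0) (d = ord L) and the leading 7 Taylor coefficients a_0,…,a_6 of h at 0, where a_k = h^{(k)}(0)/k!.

L = 4·Dx + (-2 + 12·x)·Dx^2 + (-1 - 3·x + 4·x^2)·Dx^3  (order 3).
h: a_k = 0, 0, 2, -4/3, 13/3, -28/3, 1186/45, …
ICs: h(0) = 0, h′(0) = 0, h′′(0) = 4.

f: a_k = 0, -4, 8, -64/3, 64, -1024/5, 2048/3, …
g: a_k = -1, -1, -1, -1, -1, -1, -1, …
Product ⇒ symmetric product L₀, ord ≤ 2.
h=∫h₀ ⇒ L = L₀·Dx.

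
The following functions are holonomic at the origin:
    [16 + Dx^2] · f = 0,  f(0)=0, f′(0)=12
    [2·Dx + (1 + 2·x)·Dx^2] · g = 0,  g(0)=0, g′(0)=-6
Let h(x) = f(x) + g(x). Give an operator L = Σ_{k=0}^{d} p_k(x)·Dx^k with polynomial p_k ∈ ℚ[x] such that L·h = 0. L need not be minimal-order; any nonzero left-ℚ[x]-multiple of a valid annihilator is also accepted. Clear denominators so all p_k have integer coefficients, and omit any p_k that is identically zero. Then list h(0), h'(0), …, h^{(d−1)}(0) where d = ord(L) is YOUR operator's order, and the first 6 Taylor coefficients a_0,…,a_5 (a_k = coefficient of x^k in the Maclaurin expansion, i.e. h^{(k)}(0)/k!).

f: a_k = 0, 12, 0, -32, 0, 128/5, …
g: a_k = 0, -6, 6, -8, 12, -96/5, …
L₀ := lclm(L_f,L_g); ord L₀ ≤ 2+2.
L = (160 + 256·x + 256·x^2)·Dx + (48 + 224·x + 384·x^2 + 256·x^3)·Dx^2 + (10 + 16·x + 16·x^2)·Dx^3 + (3 + 14·x + 24·x^2 + 16·x^3)·Dx^4  (order 4).
h: a_k = 0, 6, 6, -40, 12, 32/5, …
ICs: h(0) = 0, h′(0) = 6, h′′(0) = 12, h′′′(0) = -240.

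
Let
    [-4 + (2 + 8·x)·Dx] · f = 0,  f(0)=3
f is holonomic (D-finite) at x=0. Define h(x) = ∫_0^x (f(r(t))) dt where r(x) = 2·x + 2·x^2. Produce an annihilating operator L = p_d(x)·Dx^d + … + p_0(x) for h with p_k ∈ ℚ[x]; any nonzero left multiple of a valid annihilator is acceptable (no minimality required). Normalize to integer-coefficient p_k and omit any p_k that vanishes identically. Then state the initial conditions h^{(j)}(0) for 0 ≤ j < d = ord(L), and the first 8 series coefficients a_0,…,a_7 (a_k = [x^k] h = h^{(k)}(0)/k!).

L = (-4 - 8·x)·Dx + (1 + 8·x + 8·x^2)·Dx^2  (order 2).
h: a_k = 0, 3, 6, -4, 12, -216/5, 176, -5472/7, …
ICs: h(0) = 0, h′(0) = 3.

f: a_k = 3, 6, -6, 12, -30, 84, -252, 792, …
Change of var in L_f (x↦r) gives L₀.
∫: right-multiply L₀ by Dx.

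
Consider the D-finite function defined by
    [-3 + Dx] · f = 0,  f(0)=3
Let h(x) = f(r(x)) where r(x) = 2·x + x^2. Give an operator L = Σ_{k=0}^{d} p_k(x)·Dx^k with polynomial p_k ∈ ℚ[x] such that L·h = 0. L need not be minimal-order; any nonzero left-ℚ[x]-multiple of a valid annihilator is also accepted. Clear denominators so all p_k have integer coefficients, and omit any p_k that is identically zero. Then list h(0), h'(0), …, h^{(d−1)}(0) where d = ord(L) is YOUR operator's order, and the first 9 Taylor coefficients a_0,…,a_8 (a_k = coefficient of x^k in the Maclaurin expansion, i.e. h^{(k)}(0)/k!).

L = (-6 - 6·x) + Dx  (order 1).
h: a_k = 3, 18, 63, 162, 675/2, 2997/5, 9369/10, 46089/35, 473283/280, …
ICs: h(0) = 3.

f: a_k = 3, 9, 27/2, 27/2, 81/8, 243/40, 243/80, 729/560, 2187/4480, …
Substitute x→r, Dx→(1/r')Dx; clear ⇒ L₀.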